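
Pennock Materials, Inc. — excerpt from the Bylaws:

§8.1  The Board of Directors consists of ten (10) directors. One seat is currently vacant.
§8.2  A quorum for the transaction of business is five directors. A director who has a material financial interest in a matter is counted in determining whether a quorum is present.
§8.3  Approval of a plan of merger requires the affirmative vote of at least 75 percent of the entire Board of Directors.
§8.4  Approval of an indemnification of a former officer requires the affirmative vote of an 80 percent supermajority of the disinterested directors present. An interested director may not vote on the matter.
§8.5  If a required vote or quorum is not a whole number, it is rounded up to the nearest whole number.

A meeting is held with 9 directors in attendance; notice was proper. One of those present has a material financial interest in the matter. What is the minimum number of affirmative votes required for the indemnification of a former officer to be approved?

7

The indemnification of a former officer requires four-fifths of the disinterested directors present (9 − 1 = 8).
4/5 of 8 = 6.40, rounded up to 7.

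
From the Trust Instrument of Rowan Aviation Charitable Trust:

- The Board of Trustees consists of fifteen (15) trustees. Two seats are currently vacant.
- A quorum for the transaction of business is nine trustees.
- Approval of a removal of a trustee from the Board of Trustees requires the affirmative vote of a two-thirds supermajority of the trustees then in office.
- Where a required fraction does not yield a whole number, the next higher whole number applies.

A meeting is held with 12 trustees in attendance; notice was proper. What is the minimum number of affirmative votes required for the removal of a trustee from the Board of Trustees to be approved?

9

The removal of a trustee from the Board of Trustees requires two-thirds of the trustees then in office (13).
2/3 of 13 = 8.67, rounded up to 9.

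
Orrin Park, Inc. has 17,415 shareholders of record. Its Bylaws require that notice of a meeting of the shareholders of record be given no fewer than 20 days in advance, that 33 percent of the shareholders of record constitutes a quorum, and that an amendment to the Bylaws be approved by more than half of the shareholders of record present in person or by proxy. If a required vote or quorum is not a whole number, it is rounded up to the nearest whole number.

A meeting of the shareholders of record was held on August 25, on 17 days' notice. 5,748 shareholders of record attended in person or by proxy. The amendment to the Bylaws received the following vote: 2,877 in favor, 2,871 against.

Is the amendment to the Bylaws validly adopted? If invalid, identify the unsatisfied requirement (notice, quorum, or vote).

Invalid — notice requirement not satisfied.

Notice: 17 days given; 20 required. Not satisfied.
Quorum: 33% of 17,415 = 5,746.95, rounded up to 5,747; 5,748 present. Satisfied.
Vote: requires a majority of those present (5,748); a majority of 5748 is 2875, so 2,875 needed; 2,877 in favor. Satisfied.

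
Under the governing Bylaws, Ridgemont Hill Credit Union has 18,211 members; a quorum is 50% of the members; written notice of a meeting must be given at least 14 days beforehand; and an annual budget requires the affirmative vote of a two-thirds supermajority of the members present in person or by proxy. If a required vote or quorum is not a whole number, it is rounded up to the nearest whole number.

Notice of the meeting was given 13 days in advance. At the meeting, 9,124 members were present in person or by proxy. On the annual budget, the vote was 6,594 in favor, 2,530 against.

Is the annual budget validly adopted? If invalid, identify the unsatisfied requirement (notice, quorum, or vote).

Invalid — notice requirement not satisfied.

Notice: 13 days given; 14 required. Not satisfied.
Quorum: 50% of 18,211 = 9,105.50, rounded up to 9,106; 9,124 present. Satisfied.
Vote: requires two-thirds of those present (9,124); 2/3 of 9124 = 6082.67, rounded up to 6083, so 6,083 needed; 6,594 in favor. Satisfied.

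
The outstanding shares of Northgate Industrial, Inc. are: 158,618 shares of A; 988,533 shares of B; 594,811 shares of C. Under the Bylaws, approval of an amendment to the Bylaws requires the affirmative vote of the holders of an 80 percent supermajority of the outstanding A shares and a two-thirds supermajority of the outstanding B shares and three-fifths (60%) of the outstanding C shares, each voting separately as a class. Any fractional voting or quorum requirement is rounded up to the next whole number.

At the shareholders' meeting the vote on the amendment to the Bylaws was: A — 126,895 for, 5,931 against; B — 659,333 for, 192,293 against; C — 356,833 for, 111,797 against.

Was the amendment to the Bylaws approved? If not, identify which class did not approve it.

A: 4/5 of 158618 = 126894.40, rounded up to 126895; 126,895 required, 126,895 in favor — approved.
B: 2/3 of 988533 = 659022; 659,022 required, 659,333 in favor — approved.
C: 3/5 of 594811 = 356886.60, rounded up to 356887; 356,887 required, 356,833 in favor — not approved.

Not approved — the C shares did not give the required vote.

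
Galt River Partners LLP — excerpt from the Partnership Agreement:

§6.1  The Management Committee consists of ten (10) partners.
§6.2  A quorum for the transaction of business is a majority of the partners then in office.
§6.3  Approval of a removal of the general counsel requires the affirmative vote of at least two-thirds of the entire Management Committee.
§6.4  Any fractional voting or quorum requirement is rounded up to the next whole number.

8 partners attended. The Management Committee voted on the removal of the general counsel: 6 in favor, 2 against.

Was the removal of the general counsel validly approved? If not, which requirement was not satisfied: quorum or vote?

Invalid — vote requirement not satisfied.

Quorum: 8 present; quorum is 6. Satisfied.
Vote: the removal of the general counsel requires two-thirds of the entire Management Committee (10). 2/3 of 10 = 6.67, rounded up to 7, so 7 affirmative votes are needed; 6 voted in favor. Not satisfied.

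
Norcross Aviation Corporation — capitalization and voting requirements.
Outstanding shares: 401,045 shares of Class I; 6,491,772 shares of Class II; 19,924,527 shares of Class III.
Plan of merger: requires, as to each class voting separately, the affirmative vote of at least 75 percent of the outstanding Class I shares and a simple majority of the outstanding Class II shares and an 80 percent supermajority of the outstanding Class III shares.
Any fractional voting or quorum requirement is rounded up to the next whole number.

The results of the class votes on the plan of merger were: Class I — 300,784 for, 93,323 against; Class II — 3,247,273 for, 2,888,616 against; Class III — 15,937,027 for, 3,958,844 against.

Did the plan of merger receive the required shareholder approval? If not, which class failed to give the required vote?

Class I: 3/4 of 401045 = 300783.75, rounded up to 300784; 300,784 required, 300,784 in favor — approved.
Class II: a majority of 6491772 is 3245887; 3,245,887 required, 3,247,273 in favor — approved.
Class III: 4/5 of 19924527 = 15939621.60, rounded up to 15939622; 15,939,622 required, 15,937,027 in favor — not approved.

Not approved — the Class III shares did not give the required vote.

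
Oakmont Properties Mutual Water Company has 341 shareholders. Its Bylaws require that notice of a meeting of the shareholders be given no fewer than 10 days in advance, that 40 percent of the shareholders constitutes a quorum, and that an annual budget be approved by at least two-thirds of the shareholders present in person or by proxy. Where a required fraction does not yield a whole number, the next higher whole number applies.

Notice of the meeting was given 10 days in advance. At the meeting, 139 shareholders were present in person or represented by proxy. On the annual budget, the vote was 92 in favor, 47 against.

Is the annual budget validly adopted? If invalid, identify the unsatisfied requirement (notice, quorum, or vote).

Invalid — vote requirement not satisfied.

Notice: 10 days given; 10 required. Satisfied.
Quorum: 40% of 341 = 136.40, rounded up to 137; 139 present. Satisfied.
Vote: requires two-thirds of those present (139); 2/3 of 139 = 92.67, rounded up to 93, so 93 needed; 92 in favor. Not satisfied.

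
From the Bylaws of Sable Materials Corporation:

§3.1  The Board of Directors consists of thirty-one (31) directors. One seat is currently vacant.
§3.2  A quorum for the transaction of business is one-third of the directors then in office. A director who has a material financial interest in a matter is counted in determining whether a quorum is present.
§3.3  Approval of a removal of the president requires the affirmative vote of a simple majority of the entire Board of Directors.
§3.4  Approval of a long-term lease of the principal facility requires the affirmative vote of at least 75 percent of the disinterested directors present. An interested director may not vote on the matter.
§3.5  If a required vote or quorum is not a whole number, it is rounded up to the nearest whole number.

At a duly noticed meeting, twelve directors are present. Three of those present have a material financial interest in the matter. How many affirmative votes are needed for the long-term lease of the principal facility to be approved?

7

The long-term lease of the principal facility requires three-fourths of the disinterested directors present (12 − 3 = 9).
3/4 of 9 = 6.75, rounded up to 7.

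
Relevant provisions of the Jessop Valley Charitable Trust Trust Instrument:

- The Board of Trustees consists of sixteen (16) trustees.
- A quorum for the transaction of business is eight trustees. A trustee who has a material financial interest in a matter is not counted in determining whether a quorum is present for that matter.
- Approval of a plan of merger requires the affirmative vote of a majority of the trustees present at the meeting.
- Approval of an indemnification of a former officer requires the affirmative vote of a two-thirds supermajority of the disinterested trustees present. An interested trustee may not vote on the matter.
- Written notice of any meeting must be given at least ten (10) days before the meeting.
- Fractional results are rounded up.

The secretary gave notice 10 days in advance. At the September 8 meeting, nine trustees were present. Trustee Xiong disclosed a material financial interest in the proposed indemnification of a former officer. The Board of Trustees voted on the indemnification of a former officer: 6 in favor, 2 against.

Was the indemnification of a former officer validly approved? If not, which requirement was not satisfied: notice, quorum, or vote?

Notice: 10 days given; 10 required (10 ≥ 10). Satisfied.
Quorum: 9 present, but the 1 interested trustee does not count, leaving 8. Quorum is 8. Satisfied.
Vote: the indemnification of a former officer requires two-thirds of the disinterested trustees present (9 − 1 = 8). 2/3 of 8 = 5.33, rounded up to 6, so 6 affirmative votes are needed; 6 voted in favor. Satisfied.

Valid — all requirements satisfied.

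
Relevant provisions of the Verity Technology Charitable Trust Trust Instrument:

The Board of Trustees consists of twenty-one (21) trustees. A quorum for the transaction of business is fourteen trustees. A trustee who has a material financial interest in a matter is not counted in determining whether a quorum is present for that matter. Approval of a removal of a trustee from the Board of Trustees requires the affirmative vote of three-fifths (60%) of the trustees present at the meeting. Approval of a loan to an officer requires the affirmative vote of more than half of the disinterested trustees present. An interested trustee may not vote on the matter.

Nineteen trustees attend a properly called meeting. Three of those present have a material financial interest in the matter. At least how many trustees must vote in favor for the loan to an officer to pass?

9

The loan to an officer requires a majority of the disinterested trustees present (19 − 3 = 16).
A majority of 16 is 9.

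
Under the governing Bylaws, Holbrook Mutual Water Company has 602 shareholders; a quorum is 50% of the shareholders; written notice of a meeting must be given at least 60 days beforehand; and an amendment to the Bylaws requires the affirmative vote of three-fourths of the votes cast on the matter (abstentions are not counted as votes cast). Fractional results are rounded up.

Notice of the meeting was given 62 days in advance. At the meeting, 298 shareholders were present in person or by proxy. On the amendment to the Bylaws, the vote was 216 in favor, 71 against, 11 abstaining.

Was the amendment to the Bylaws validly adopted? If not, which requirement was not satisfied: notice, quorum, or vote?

Invalid — quorum requirement not satisfied.

Notice: 62 days given; 60 required. Satisfied.
Quorum: 50% of 602 = 301; 298 present. Not satisfied.
Vote: requires three-fourths of the votes cast (298 − 11 abstaining = 287); 3/4 of 287 = 215.25, rounded up to 216, so 216 needed; 216 in favor. Satisfied.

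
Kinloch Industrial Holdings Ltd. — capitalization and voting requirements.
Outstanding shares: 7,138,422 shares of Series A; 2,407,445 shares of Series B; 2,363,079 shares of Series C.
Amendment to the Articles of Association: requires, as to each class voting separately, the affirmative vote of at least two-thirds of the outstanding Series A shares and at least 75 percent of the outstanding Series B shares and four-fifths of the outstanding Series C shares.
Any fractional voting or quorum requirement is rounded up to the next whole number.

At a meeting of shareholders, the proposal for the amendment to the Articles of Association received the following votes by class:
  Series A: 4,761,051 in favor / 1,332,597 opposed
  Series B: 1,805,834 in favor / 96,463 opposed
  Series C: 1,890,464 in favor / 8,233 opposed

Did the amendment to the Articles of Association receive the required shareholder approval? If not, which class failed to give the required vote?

Approved — every class gave the required vote.

Series A: 2/3 of 7138422 = 4758948; 4,758,948 required, 4,761,051 in favor — approved.
Series B: 3/4 of 2407445 = 1805583.75, rounded up to 1805584; 1,805,584 required, 1,805,834 in favor — approved.
Series C: 4/5 of 2363079 = 1890463.20, rounded up to 1890464; 1,890,464 required, 1,890,464 in favor — approved.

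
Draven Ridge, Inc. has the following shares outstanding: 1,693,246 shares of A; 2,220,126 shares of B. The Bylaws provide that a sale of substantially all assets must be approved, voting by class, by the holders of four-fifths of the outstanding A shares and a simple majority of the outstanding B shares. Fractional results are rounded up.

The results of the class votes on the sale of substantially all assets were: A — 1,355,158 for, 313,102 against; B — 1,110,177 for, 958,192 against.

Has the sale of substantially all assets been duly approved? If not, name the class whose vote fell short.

Approved — every class gave the required vote.

A: 4/5 of 1693246 = 1354596.80, rounded up to 1354597; 1,354,597 required, 1,355,158 in favor — approved.
B: a majority of 2220126 is 1110064; 1,110,064 required, 1,110,177 in favor — approved.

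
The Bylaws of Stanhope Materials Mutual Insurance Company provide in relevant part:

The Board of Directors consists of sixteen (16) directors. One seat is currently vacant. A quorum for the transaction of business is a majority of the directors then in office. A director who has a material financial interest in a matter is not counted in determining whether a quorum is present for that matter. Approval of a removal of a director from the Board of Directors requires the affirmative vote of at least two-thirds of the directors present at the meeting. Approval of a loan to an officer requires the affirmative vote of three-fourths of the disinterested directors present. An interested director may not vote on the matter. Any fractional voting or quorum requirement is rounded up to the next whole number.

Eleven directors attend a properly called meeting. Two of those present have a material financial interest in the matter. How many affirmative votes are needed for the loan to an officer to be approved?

7

The loan to an officer requires three-fourths of the disinterested directors present (11 − 2 = 9).
3/4 of 9 = 6.75, rounded up to 7.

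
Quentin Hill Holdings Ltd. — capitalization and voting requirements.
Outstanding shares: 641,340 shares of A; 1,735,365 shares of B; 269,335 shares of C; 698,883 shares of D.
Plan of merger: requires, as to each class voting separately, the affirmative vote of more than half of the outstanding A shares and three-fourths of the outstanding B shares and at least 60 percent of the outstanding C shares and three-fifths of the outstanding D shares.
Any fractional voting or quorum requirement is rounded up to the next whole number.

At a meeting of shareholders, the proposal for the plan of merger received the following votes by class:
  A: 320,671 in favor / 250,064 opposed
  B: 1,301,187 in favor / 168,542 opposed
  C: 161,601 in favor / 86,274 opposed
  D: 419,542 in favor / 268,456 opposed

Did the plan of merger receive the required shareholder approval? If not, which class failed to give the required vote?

Not approved — the B shares did not give the required vote.

A: a majority of 641340 is 320671; 320,671 required, 320,671 in favor — approved.
B: 3/4 of 1735365 = 1301523.75, rounded up to 1301524; 1,301,524 required, 1,301,187 in favor — not approved.
C: 3/5 of 269335 = 161601; 161,601 required, 161,601 in favor — approved.
D: 3/5 of 698883 = 419329.80, rounded up to 419330; 419,330 required, 419,542 in favor — approved.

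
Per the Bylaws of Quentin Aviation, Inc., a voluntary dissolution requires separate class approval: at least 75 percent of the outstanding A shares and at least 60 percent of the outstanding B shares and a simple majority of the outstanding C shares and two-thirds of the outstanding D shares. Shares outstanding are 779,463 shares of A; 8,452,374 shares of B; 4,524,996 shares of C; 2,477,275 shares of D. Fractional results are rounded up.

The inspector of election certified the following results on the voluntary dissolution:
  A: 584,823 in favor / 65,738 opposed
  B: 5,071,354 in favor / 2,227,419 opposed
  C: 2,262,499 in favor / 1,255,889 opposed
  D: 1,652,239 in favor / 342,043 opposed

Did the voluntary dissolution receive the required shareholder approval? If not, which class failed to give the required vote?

A: 3/4 of 779463 = 584597.25, rounded up to 584598; 584,598 required, 584,823 in favor — approved.
B: 3/5 of 8452374 = 5071424.40, rounded up to 5071425; 5,071,425 required, 5,071,354 in favor — not approved.
C: a majority of 4524996 is 2262499; 2,262,499 required, 2,262,499 in favor — approved.
D: 2/3 of 2477275 = 1651516.67, rounded up to 1651517; 1,651,517 required, 1,652,239 in favor — approved.

Not approved — the B shares did not give the required vote.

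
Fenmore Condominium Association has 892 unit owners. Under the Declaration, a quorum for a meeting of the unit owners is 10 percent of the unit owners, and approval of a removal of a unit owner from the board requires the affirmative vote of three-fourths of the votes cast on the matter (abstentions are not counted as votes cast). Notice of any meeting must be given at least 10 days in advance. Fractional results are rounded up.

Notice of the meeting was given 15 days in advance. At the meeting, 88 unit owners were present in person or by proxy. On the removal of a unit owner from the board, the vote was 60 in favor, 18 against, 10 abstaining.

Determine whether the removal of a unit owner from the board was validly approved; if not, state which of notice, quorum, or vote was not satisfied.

Invalid — quorum requirement not satisfied.

Notice: 15 days given; 10 required. Satisfied.
Quorum: 10% of 892 = 89.20, rounded up to 90; 88 present. Not satisfied.
Vote: requires three-fourths of the votes cast (88 − 10 abstaining = 78); 3/4 of 78 = 58.50, rounded up to 59, so 59 needed; 60 in favor. Satisfied.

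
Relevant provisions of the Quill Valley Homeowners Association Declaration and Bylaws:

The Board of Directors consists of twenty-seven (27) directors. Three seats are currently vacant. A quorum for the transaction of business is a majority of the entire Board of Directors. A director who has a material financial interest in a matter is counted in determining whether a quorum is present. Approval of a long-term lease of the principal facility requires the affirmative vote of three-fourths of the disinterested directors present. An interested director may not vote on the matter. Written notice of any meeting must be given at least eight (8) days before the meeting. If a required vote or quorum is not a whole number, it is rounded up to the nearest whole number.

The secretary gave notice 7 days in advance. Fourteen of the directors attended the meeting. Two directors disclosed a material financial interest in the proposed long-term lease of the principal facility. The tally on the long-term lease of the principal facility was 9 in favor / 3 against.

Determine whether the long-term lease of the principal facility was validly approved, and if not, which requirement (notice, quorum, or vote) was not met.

Notice: 7 days given; 8 required (7 < 8). Not satisfied.
Quorum: 14 present (interested directors count toward quorum); quorum is 14. Satisfied.
Vote: the long-term lease of the principal facility requires three-fourths of the disinterested directors present (14 − 2 = 12). 3/4 of 12 = 9, so 9 affirmative votes are needed; 9 voted in favor. Satisfied.

Invalid — notice requirement not satisfied.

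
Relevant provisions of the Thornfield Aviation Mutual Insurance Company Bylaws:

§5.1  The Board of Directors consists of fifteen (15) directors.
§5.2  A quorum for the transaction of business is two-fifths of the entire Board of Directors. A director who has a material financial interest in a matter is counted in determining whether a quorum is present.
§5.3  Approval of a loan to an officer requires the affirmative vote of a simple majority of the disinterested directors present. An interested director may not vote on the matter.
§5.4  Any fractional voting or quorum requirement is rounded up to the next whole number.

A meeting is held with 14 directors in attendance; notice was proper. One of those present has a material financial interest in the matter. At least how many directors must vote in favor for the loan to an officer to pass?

The loan to an officer requires a majority of the disinterested directors present (14 − 1 = 13).
A majority of 13 is 7.

7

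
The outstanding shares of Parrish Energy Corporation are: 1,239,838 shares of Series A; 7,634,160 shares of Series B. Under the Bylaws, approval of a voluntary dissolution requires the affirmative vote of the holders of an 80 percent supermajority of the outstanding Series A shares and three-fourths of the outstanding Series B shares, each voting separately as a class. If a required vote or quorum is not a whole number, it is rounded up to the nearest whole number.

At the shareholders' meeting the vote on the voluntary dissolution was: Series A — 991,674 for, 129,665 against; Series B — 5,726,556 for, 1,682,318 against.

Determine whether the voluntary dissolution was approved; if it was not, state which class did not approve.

Series A: 4/5 of 1239838 = 991870.40, rounded up to 991871; 991,871 required, 991,674 in favor — not approved.
Series B: 3/4 of 7634160 = 5725620; 5,725,620 required, 5,726,556 in favor — approved.

Not approved — the Series A shares did not give the required vote.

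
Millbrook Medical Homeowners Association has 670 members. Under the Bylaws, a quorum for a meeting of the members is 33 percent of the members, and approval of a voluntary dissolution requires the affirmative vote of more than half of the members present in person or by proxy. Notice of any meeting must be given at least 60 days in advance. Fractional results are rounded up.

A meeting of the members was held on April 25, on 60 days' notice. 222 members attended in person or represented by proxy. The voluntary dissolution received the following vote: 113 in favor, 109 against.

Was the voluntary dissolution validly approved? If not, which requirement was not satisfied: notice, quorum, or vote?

Notice: 60 days given; 60 required. Satisfied.
Quorum: 33% of 670 = 221.10, rounded up to 222; 222 present. Satisfied.
Vote: requires a majority of those present (222); a majority of 222 is 112, so 112 needed; 113 in favor. Satisfied.

Valid — all requirements satisfied.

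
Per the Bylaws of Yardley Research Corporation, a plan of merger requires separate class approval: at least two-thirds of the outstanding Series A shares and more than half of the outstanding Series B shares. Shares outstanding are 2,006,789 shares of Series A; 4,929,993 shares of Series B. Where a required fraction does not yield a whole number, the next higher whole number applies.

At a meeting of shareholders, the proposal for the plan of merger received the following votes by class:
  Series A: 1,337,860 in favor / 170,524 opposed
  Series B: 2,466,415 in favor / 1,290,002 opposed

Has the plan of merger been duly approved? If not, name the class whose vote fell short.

Approved — every class gave the required vote.

Series A: 2/3 of 2006789 = 1337859.33, rounded up to 1337860; 1,337,860 required, 1,337,860 in favor — approved.
Series B: a majority of 4929993 is 2464997; 2,464,997 required, 2,466,415 in favor — approved.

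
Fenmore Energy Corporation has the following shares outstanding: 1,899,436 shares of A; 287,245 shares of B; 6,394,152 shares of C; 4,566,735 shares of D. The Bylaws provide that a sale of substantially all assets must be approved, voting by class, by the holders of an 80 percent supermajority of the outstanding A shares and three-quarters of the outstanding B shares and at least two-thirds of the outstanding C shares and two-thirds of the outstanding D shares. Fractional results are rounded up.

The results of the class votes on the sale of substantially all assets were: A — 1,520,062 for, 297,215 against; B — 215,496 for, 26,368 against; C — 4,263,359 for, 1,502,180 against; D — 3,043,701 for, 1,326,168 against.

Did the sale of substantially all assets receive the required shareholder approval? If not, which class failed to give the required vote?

Not approved — the D shares did not give the required vote.

A: 4/5 of 1899436 = 1519548.80, rounded up to 1519549; 1,519,549 required, 1,520,062 in favor — approved.
B: 3/4 of 287245 = 215433.75, rounded up to 215434; 215,434 required, 215,496 in favor — approved.
C: 2/3 of 6394152 = 4262768; 4,262,768 required, 4,263,359 in favor — approved.
D: 2/3 of 4566735 = 3044490; 3,044,490 required, 3,043,701 in favor — not approved.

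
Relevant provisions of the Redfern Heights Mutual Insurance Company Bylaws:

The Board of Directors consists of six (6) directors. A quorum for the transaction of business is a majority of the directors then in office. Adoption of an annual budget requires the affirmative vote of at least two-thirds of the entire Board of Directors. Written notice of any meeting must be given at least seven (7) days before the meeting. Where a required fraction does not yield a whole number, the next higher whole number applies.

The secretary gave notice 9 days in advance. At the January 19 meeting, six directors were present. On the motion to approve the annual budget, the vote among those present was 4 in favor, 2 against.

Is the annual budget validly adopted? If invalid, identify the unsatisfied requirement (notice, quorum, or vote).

Valid — all requirements satisfied.

Notice: 9 days given; 7 required (9 ≥ 7). Satisfied.
Quorum: 6 present; quorum is 4. Satisfied.
Vote: the annual budget requires two-thirds of the entire Board of Directors (6). 2/3 of 6 = 4, so 4 affirmative votes are needed; 4 voted in favor. Satisfied.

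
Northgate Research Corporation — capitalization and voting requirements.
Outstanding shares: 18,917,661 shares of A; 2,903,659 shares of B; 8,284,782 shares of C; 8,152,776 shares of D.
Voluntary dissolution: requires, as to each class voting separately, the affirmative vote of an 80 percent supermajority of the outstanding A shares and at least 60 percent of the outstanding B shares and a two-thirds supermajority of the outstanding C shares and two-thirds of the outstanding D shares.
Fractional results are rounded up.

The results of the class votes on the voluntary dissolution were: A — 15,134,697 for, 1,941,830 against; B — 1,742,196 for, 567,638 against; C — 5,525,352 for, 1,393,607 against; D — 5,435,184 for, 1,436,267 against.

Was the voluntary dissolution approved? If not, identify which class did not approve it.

Approved — every class gave the required vote.

A: 4/5 of 18917661 = 15134128.80, rounded up to 15134129; 15,134,129 required, 15,134,697 in favor — approved.
B: 3/5 of 2903659 = 1742195.40, rounded up to 1742196; 1,742,196 required, 1,742,196 in favor — approved.
C: 2/3 of 8284782 = 5523188; 5,523,188 required, 5,525,352 in favor — approved.
D: 2/3 of 8152776 = 5435184; 5,435,184 required, 5,435,184 in favor — approved.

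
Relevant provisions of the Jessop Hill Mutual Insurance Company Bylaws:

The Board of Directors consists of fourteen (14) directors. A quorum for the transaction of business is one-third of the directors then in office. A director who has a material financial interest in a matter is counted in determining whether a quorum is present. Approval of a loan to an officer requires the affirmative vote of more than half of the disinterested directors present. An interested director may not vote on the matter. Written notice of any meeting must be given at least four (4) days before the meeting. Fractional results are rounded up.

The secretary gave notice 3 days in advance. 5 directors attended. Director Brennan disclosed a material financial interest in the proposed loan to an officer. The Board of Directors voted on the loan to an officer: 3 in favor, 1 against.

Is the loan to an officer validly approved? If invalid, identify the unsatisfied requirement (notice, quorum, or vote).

Notice: 3 days given; 4 required (3 < 4). Not satisfied.
Quorum: 5 present (interested directors count toward quorum); quorum is 5. Satisfied.
Vote: the loan to an officer requires a majority of the disinterested directors present (5 − 1 = 4). A majority of 4 is 3, so 3 affirmative votes are needed; 3 voted in favor. Satisfied.

Invalid — notice requirement not satisfied.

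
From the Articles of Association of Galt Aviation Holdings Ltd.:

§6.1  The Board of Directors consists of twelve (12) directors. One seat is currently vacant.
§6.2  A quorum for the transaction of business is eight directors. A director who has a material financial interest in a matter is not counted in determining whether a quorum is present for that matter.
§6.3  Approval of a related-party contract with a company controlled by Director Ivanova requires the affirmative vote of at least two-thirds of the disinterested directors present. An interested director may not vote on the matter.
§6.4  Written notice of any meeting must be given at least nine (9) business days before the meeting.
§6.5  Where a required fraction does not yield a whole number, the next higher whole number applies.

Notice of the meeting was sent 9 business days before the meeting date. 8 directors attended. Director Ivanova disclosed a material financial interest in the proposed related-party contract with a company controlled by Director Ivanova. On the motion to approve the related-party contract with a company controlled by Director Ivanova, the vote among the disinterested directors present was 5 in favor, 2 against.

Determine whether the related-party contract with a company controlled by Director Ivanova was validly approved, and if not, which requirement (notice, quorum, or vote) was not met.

Invalid — quorum requirement not satisfied.

Notice: 9 business days given; 9 required (9 ≥ 9). Satisfied.
Quorum: 8 present, but the 1 interested director does not count, leaving 7. Quorum is 8. Not satisfied.
Vote: the related-party contract with a company controlled by Director Ivanova requires two-thirds of the disinterested directors present (8 − 1 = 7). 2/3 of 7 = 4.67, rounded up to 5, so 5 affirmative votes are needed; 5 voted in favor. Satisfied. (Moot — without a quorum no business can be validly transacted.)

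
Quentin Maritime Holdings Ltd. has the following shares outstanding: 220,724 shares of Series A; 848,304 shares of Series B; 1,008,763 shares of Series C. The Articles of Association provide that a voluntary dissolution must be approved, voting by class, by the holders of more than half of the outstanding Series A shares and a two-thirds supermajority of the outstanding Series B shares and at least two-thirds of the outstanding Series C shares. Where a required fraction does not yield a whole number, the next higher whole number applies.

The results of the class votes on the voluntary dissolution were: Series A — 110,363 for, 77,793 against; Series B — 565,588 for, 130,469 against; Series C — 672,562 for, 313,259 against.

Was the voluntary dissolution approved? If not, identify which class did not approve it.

Approved — every class gave the required vote.

Series A: a majority of 220724 is 110363; 110,363 required, 110,363 in favor — approved.
Series B: 2/3 of 848304 = 565536; 565,536 required, 565,588 in favor — approved.
Series C: 2/3 of 1008763 = 672508.67, rounded up to 672509; 672,509 required, 672,562 in favor — approved.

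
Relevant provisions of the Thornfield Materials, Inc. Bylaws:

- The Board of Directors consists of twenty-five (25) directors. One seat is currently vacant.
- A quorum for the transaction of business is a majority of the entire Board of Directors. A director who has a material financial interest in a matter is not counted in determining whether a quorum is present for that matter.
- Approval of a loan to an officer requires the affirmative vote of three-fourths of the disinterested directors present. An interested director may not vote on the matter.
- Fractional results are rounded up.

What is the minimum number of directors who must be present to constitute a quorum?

A majority of 25 is 13.

13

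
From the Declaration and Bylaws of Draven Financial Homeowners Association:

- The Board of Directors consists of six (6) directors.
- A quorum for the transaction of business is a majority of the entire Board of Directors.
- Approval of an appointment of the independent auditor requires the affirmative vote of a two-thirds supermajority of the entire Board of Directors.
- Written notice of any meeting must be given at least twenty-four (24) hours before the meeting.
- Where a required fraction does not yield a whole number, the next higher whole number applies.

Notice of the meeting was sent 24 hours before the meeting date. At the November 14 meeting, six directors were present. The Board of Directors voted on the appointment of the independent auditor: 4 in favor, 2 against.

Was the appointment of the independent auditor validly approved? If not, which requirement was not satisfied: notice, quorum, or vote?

Valid — all requirements satisfied.

Notice: 24 hours given; 24 required (24 ≥ 24). Satisfied.
Quorum: 6 present; quorum is 4. Satisfied.
Vote: the appointment of the independent auditor requires two-thirds of the entire Board of Directors (6). 2/3 of 6 = 4, so 4 affirmative votes are needed; 4 voted in favor. Satisfied.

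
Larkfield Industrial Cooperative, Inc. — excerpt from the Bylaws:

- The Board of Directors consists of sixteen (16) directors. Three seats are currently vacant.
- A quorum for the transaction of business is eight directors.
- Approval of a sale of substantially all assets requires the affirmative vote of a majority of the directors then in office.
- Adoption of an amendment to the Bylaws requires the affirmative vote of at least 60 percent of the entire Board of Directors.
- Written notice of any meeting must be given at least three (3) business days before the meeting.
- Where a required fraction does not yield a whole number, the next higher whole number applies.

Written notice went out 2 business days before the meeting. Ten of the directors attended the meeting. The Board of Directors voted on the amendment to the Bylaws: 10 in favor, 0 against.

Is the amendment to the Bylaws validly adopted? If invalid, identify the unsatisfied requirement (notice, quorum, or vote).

Invalid — notice requirement not satisfied.

Notice: 2 business days given; 3 required (2 < 3). Not satisfied.
Quorum: 10 present; quorum is 8. Satisfied.
Vote: the amendment to the Bylaws requires three-fifths of the entire Board of Directors (16). 3/5 of 16 = 9.60, rounded up to 10, so 10 affirmative votes are needed; 10 voted in favor. Satisfied.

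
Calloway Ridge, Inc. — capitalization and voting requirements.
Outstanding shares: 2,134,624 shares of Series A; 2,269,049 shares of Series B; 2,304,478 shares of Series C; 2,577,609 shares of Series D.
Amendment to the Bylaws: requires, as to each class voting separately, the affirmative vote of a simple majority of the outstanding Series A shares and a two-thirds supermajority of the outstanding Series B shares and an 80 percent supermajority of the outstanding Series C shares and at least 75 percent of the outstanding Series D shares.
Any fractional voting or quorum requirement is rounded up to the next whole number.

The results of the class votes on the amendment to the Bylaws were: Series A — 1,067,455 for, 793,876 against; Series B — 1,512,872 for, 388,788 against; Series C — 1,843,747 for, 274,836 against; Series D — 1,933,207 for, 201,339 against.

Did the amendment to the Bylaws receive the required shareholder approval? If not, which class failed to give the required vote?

Approved — every class gave the required vote.

Series A: a majority of 2134624 is 1067313; 1,067,313 required, 1,067,455 in favor — approved.
Series B: 2/3 of 2269049 = 1512699.33, rounded up to 1512700; 1,512,700 required, 1,512,872 in favor — approved.
Series C: 4/5 of 2304478 = 1843582.40, rounded up to 1843583; 1,843,583 required, 1,843,747 in favor — approved.
Series D: 3/4 of 2577609 = 1933206.75, rounded up to 1933207; 1,933,207 required, 1,933,207 in favor — approved.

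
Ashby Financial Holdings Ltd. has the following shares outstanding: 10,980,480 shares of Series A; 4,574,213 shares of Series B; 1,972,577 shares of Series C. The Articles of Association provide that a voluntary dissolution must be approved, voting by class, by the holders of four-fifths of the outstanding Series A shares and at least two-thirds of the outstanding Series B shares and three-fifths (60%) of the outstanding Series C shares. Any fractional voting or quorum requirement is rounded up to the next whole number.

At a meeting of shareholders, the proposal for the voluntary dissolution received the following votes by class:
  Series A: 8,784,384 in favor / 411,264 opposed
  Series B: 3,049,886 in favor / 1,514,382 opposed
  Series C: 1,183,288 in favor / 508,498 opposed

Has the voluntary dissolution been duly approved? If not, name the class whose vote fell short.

Not approved — the Series C shares did not give the required vote.

Series A: 4/5 of 10980480 = 8784384; 8,784,384 required, 8,784,384 in favor — approved.
Series B: 2/3 of 4574213 = 3049475.33, rounded up to 3049476; 3,049,476 required, 3,049,886 in favor — approved.
Series C: 3/5 of 1972577 = 1183546.20, rounded up to 1183547; 1,183,547 required, 1,183,288 in favor — not approved.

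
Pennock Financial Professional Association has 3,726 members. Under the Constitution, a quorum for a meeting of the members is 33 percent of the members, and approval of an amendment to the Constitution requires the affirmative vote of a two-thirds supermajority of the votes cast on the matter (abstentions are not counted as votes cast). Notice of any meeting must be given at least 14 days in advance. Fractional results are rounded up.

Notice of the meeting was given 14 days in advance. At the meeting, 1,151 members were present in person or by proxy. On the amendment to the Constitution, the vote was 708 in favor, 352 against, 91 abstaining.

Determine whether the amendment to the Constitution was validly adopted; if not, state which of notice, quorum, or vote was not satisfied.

Notice: 14 days given; 14 required. Satisfied.
Quorum: 33% of 3,726 = 1,229.58, rounded up to 1,230; 1,151 present. Not satisfied.
Vote: requires two-thirds of the votes cast (1,151 − 91 abstaining = 1,060); 2/3 of 1060 = 706.67, rounded up to 707, so 707 needed; 708 in favor. Satisfied.

Invalid — quorum requirement not satisfied.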